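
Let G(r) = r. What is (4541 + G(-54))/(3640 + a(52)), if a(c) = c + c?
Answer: 4487/3744 ≈ 1.1985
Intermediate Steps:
a(c) = 2*c
(4541 + G(-54))/(3640 + a(52)) = (4541 - 54)/(3640 + 2*52) = 4487/(3640 + 104) = 4487/3744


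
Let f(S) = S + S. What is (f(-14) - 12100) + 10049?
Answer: -2079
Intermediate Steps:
f(S) = 2*S
(f(-14) - 12100) + 10049 = (2*(-14) - 12100) + 10049 = (-28 - 12100) + 10049 = -12128 + 10049 = -2079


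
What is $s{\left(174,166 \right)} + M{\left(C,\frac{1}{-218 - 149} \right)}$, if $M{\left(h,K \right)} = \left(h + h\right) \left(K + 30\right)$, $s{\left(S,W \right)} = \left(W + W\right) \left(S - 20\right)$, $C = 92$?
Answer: $\frac{20789632}{367} \approx 56648.0$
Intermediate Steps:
$s{\left(S,W \right)} = 2 W \left(-20 + S\right)$
$M{\left(h,K \right)} = 2 h \left(30 + K\right)$
$s{\left(174,166 \right)} + M{\left(C,\frac{1}{-218 - 149} \right)} = 2 \cdot 166 \left(-20 + 174\right) + 2 \cdot 92 \left(30 + \frac{1}{-218 - 149}\right) = 2 \cdot 166 \cdot 154 + 2 \cdot 92 \left(30 + \frac{1}{-367}\right) = 51128 + 2 \cdot 92 \left(30 - \frac{1}{367}\right) = 51128 + 2 \cdot 92 \cdot \frac{11009}{367} = 51128 + \frac{2025656}{367} = \frac{20789632}{367}$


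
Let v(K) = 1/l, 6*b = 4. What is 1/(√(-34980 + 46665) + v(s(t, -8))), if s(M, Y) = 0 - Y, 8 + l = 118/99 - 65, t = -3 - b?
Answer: 234597/196845043228 + 50537881*√11685/590535129684 ≈ 0.0092521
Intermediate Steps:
b = ⅔ (b = (⅙)*4 = ⅔ ≈ 0.66667)
t = -11/3 (t = -3 - 1*⅔ = -3 - ⅔ = -11/3 ≈ -3.6667)
l = -7109/99 (l = -8 + (118/99 - 65) = -8 - 6317/99 = -7109/99 ≈ -71.808)
s(M, Y) = -Y
v(K) = -99/7109 (v(K) = 1/(-7109/99) = -99/7109)
1/(√(-34980 + 46665) + v(s(t, -8))) = 1/(√(-34980 + 46665) - 99/7109) = 1/(√11685 - 99/7109) = 1/(-99/7109 + √11685)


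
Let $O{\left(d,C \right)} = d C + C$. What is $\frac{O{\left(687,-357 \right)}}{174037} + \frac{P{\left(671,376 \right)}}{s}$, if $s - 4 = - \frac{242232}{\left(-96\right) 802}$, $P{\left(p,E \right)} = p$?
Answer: $\frac{368995730216}{3989798225} \approx 92.485$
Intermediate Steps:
$O{\left(d,C \right)} = C + C d$ ($O{\left(d,C \right)} = C d + C = C + C d$)
$s = \frac{22925}{3208}$ ($s = 4 - \frac{242232}{\left(-96\right) 802} = 4 - \frac{242232}{-76992} = 4 - - \frac{10093}{3208} = 4 + \frac{10093}{3208} = \frac{22925}{3208} \approx 7.1462$)
$\frac{O{\left(687,-357 \right)}}{174037} + \frac{P{\left(671,376 \right)}}{s} = \frac{\left(-357\right) \left(1 + 687\right)}{174037} + \frac{671}{\frac{22925}{3208}} = \left(-357\right) 688 \cdot \frac{1}{174037} + 671 \cdot \frac{3208}{22925} = \left(-245616\right) \frac{1}{174037} + \frac{2152568}{22925} = - \frac{245616}{174037} + \frac{2152568}{22925} = \frac{368995730216}{3989798225}$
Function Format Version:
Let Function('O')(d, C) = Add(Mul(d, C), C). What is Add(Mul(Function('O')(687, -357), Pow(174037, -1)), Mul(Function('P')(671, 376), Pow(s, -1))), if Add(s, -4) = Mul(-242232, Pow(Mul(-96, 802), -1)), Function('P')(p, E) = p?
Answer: Rational(368995730216, 3989798225) ≈ 92.485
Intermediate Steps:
Function('O')(d, C) = Add(C, Mul(C, d)) (Function('O')(d, C) = Add(Mul(C, d), C) = Add(C, Mul(C, d)))
s = Rational(22925, 3208) (s = Add(4, Mul(-242232, Pow(Mul(-96, 802), -1))) = Add(4, Mul(-242232, Pow(-76992, -1))) = Add(4, Mul(-242232, Rational(-1, 76992))) = Add(4, Rational(10093, 3208)) = Rational(22925, 3208) ≈ 7.1462)
Add(Mul(Function('O')(687, -357), Pow(174037, -1)), Mul(Function('P')(671, 376), Pow(s, -1))) = Add(Mul(Mul(-357, Add(1, 687)), Pow(174037, -1)), Mul(671, Pow(Rational(22925, 3208), -1))) = Add(Mul(Mul(-357, 688), Rational(1, 174037)), Mul(671, Rational(3208, 22925))) = Add(Mul(-245616, Rational(1, 174037)), Rational(2152568, 22925)) = Add(Rational(-245616, 174037), Rational(2152568, 22925)) = Rational(368995730216, 3989798225)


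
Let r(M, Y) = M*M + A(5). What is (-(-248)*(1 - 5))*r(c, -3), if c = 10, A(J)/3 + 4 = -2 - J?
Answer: -66464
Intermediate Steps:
A(J) = -18 - 3*J (A(J) = -12 + 3*(-2 - J) = -12 + (-6 - 3*J) = -18 - 3*J)
r(M, Y) = -33 + M**2 (r(M, Y) = M*M + (-18 - 3*5) = M**2 + (-18 - 15) = M**2 - 33 = -33 + M**2)
(-(-248)*(1 - 5))*r(c, -3) = (-(-248)*(1 - 5))*(-33 + 10**2) = (-(-248)*(-4))*(-33 + 100) = -124*8*67 = -992*67 = -66464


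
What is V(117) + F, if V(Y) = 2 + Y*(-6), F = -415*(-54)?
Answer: 21710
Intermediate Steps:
F = 22410
V(Y) = 2 - 6*Y
V(117) + F = (2 - 6*117) + 22410 = (2 - 702) + 22410 = -700 + 22410 = 21710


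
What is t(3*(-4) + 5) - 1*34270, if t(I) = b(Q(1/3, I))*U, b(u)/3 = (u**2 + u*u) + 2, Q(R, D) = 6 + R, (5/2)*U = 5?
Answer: -101330/3 ≈ -33777.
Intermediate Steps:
U = 2 (U = (2/5)*5 = 2)
b(u) = 6 + 6*u**2 (b(u) = 3*((u**2 + u*u) + 2) = 3*((u**2 + u**2) + 2) = 3*(2*u**2 + 2) = 3*(2 + 2*u**2) = 6 + 6*u**2)
t(I) = 1480/3 (t(I) = (6 + 6*(6 + 1/3)**2)*2 = (6 + 6*(19/3)**2)*2 = (6 + 6*(361/9))*2 = (6 + 722/3)*2 = (740/3)*2 = 1480/3)
t(3*(-4) + 5) - 1*34270 = 1480/3 - 1*34270 = 1480/3 - 34270 = -101330/3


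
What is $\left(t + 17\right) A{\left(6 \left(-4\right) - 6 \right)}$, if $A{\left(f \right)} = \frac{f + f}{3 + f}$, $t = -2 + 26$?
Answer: $\frac{820}{9} \approx 91.111$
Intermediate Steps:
$t = 24$
$A{\left(f \right)} = \frac{2 f}{3 + f}$
$\left(t + 17\right) A{\left(6 \left(-4\right) - 6 \right)} = \left(24 + 17\right) \frac{2 \left(6 \left(-4\right) - 6\right)}{3 + \left(6 \left(-4\right) - 6\right)} = 41 \frac{2 \left(-24 - 6\right)}{3 - 30} = 41 \cdot 2 \left(-30\right) \frac{1}{3 - 30} = 41 \cdot 2 \left(-30\right) \frac{1}{-27} = 41 \cdot 2 \left(-30\right) \left(- \frac{1}{27}\right) = 41 \cdot \frac{20}{9} = \frac{820}{9}$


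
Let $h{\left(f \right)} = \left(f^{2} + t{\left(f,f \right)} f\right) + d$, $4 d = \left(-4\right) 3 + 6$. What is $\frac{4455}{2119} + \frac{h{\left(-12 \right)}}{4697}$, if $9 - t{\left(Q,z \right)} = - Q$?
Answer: $\frac{6086679}{2843698} \approx 2.1404$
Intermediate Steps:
$t{\left(Q,z \right)} = 9 + Q$ ($t{\left(Q,z \right)} = 9 - - Q = 9 + Q$)
$d = - \frac{3}{2}$ ($d = \frac{\left(-4\right) 3 + 6}{4} = \frac{-12 + 6}{4} = \frac{1}{4} \left(-6\right) = - \frac{3}{2} \approx -1.5$)
$h{\left(f \right)} = - \frac{3}{2} + f^{2} + f \left(9 + f\right)$ ($h{\left(f \right)} = \left(f^{2} + \left(9 + f\right) f\right) - \frac{3}{2} = \left(f^{2} + f \left(9 + f\right)\right) - \frac{3}{2} = - \frac{3}{2} + f^{2} + f \left(9 + f\right)$)
$\frac{4455}{2119} + \frac{h{\left(-12 \right)}}{4697} = \frac{4455}{2119} + \frac{- \frac{3}{2} + 2 \left(-12\right)^{2} + 9 \left(-12\right)}{4697} = 4455 \cdot \frac{1}{2119} + \left(- \frac{3}{2} + 2 \cdot 144 - 108\right) \frac{1}{4697} = \frac{4455}{2119} + \left(- \frac{3}{2} + 288 - 108\right) \frac{1}{4697} = \frac{4455}{2119} + \frac{357}{2} \cdot \frac{1}{4697} = \frac{4455}{2119} + \frac{51}{1342} = \frac{6086679}{2843698}$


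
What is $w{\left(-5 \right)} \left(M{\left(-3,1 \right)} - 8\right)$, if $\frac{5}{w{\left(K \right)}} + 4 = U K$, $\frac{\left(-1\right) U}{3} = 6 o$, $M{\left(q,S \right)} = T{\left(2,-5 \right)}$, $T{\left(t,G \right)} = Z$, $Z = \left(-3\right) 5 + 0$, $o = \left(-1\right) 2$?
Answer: $\frac{5}{8} \approx 0.625$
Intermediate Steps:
$o = -2$
$Z = -15$ ($Z = -15 + 0 = -15$)
$T{\left(t,G \right)} = -15$
$M{\left(q,S \right)} = -15$
$U = 36$ ($U = - 3 \cdot 6 \left(-2\right) = \left(-3\right) \left(-12\right) = 36$)
$w{\left(K \right)} = \frac{5}{-4 + 36 K}$
$w{\left(-5 \right)} \left(M{\left(-3,1 \right)} - 8\right) = \frac{5}{4 \left(-1 + 9 \left(-5\right)\right)} \left(-15 - 8\right) = \frac{5}{4 \left(-1 - 45\right)} \left(-23\right) = \frac{5}{4 \left(-46\right)} \left(-23\right) = \frac{5}{4} \left(- \frac{1}{46}\right) \left(-23\right) = \left(- \frac{5}{184}\right) \left(-23\right) = \frac{5}{8}$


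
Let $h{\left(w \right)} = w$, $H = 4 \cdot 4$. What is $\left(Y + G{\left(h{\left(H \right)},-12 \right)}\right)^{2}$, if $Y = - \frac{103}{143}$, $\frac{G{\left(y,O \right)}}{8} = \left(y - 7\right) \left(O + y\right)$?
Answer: $\frac{1687648561}{20449} \approx 82530.0$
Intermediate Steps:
$H = 16$
$G{\left(y,O \right)} = 8 \left(-7 + y\right) \left(O + y\right)$ ($G{\left(y,O \right)} = 8 \left(y - 7\right) \left(O + y\right) = 8 \left(-7 + y\right) \left(O + y\right)$)
$Y = - \frac{103}{143}$ ($Y = \left(-103\right) \frac{1}{143} = - \frac{103}{143} \approx -0.72028$)
$\left(Y + G{\left(h{\left(H \right)},-12 \right)}\right)^{2} = \left(- \frac{103}{143} + \left(\left(-56\right) \left(-12\right) - 896 + 8 \cdot 16^{2} + 8 \left(-12\right) 16\right)\right)^{2} = \left(- \frac{103}{143} + \left(672 - 896 + 8 \cdot 256 - 1536\right)\right)^{2} = \left(- \frac{103}{143} + \left(672 - 896 + 2048 - 1536\right)\right)^{2} = \left(- \frac{103}{143} + 288\right)^{2} = \left(\frac{41081}{143}\right)^{2} = \frac{1687648561}{20449}$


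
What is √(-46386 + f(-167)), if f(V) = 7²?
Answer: I*√46337 ≈ 215.26*I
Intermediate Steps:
f(V) = 49
√(-46386 + f(-167)) = √(-46386 + 49) = √(-46337) = I*√46337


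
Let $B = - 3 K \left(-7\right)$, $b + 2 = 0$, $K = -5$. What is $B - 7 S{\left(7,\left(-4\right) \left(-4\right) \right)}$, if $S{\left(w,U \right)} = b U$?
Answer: $119$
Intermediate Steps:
$b = -2$ ($b = -2 + 0 = -2$)
$B = -105$ ($B = \left(-3\right) \left(-5\right) \left(-7\right) = 15 \left(-7\right) = -105$)
$S{\left(w,U \right)} = - 2 U$
$B - 7 S{\left(7,\left(-4\right) \left(-4\right) \right)} = -105 - 7 \left(- 2 \left(\left(-4\right) \left(-4\right)\right)\right) = -105 - 7 \left(\left(-2\right) 16\right) = -105 - 7 \left(-32\right) = -105 - -224 = -105 + 224 = 119$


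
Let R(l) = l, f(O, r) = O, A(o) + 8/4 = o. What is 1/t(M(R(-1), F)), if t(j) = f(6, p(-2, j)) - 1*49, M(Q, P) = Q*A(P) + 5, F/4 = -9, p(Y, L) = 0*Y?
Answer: -1/43 ≈ -0.023256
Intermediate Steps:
p(Y, L) = 0
A(o) = -2 + o
F = -36 (F = 4*(-9) = -36)
M(Q, P) = 5 + Q*(-2 + P) (M(Q, P) = Q*(-2 + P) + 5 = 5 + Q*(-2 + P))
t(j) = -43 (t(j) = 6 - 1*49 = 6 - 49 = -43)
1/t(M(R(-1), F)) = 1/(-43) = -1/43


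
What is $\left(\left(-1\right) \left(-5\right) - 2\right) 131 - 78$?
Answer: $315$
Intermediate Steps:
$\left(\left(-1\right) \left(-5\right) - 2\right) 131 - 78 = \left(5 - 2\right) 131 - 78 = 3 \cdot 131 - 78 = 393 - 78 = 315$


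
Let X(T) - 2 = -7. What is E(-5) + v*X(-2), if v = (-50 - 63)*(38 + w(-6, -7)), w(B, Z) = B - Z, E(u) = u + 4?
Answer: 22034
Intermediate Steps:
E(u) = 4 + u
v = -4407 (v = (-50 - 63)*(38 + (-6 - 1*(-7))) = -113*(38 + (-6 + 7)) = -113*(38 + 1) = -113*39 = -4407)
X(T) = -5 (X(T) = 2 - 7 = -5)
E(-5) + v*X(-2) = (4 - 5) - 4407*(-5) = -1 + 22035 = 22034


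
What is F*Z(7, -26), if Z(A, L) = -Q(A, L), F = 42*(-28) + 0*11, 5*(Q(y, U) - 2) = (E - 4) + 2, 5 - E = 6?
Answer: 8232/5 ≈ 1646.4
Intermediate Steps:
E = -1 (E = 5 - 1*6 = 5 - 6 = -1)
Q(y, U) = 7/5 (Q(y, U) = 2 + ((-1 - 4) + 2)/5 = 2 + (-5 + 2)/5 = 2 + (1/5)*(-3) = 2 - 3/5 = 7/5)
F = -1176 (F = -1176 + 0 = -1176)
Z(A, L) = -7/5 (Z(A, L) = -1*7/5 = -7/5)
F*Z(7, -26) = -1176*(-7/5) = 8232/5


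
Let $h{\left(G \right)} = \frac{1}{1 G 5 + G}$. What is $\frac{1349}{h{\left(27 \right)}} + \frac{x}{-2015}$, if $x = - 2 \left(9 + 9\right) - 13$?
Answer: $\frac{440354119}{2015} \approx 2.1854 \cdot 10^{5}$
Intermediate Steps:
$x = -49$ ($x = \left(-2\right) 18 - 13 = -36 - 13 = -49$)
$h{\left(G \right)} = \frac{1}{6 G}$ ($h{\left(G \right)} = \frac{1}{G 5 + G} = \frac{1}{5 G + G} = \frac{1}{6 G}$)
$\frac{1349}{h{\left(27 \right)}} + \frac{x}{-2015} = \frac{1349}{\frac{1}{6} \cdot \frac{1}{27}} - \frac{49}{-2015} = \frac{1349}{\frac{1}{6} \cdot \frac{1}{27}} - - \frac{49}{2015} = 1349 \frac{1}{\frac{1}{162}} + \frac{49}{2015} = 1349 \cdot 162 + \frac{49}{2015} = 218538 + \frac{49}{2015} = \frac{440354119}{2015}$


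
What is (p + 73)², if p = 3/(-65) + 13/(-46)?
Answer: 47213640369/8940100 ≈ 5281.1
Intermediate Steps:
p = -983/2990 (p = 3*(-1/65) + 13*(-1/46) = -3/65 - 13/46 = -983/2990 ≈ -0.32876)
(p + 73)² = (-983/2990 + 73)² = (217287/2990)² = 47213640369/8940100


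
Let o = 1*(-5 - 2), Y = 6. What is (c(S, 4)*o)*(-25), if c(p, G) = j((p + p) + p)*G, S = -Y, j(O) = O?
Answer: -12600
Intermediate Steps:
S = -6 (S = -1*6 = -6)
c(p, G) = 3*G*p (c(p, G) = ((p + p) + p)*G = (2*p + p)*G = (3*p)*G = 3*G*p)
o = -7 (o = 1*(-7) = -7)
(c(S, 4)*o)*(-25) = ((3*4*(-6))*(-7))*(-25) = -72*(-7)*(-25) = 504*(-25) = -12600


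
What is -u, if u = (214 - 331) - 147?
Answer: 264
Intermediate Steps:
u = -264 (u = -117 - 147 = -264)
-u = -1*(-264) = 264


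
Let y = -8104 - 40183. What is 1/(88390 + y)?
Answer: 1/40103 ≈ 2.4936e-5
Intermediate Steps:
y = -48287
1/(88390 + y) = 1/(88390 - 48287) = 1/40103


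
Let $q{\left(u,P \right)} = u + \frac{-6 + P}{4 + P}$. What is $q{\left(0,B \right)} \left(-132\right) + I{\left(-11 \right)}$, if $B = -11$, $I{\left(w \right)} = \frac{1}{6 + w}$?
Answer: $- \frac{11227}{35} \approx -320.77$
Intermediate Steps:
$q{\left(u,P \right)} = u + \frac{-6 + P}{4 + P}$
$q{\left(0,B \right)} \left(-132\right) + I{\left(-11 \right)} = \frac{-6 - 11 + 4 \cdot 0 - 0}{4 - 11} \left(-132\right) + \frac{1}{6 - 11} = \frac{-6 - 11 + 0 + 0}{-7} \left(-132\right) + \frac{1}{-5} = \left(- \frac{1}{7}\right) \left(-17\right) \left(-132\right) - \frac{1}{5} = \frac{17}{7} \left(-132\right) - \frac{1}{5} = - \frac{2244}{7} - \frac{1}{5} = - \frac{11227}{35}$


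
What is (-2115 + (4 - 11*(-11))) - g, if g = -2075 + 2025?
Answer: -1940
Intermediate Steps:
g = -50
(-2115 + (4 - 11*(-11))) - g = (-2115 + (4 - 11*(-11))) - 1*(-50) = (-2115 + (4 + 121)) + 50 = (-2115 + 125) + 50 = -1990 + 50 = -1940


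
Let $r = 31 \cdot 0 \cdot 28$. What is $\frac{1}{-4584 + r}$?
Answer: $- \frac{1}{4584} \approx -0.00021815$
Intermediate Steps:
$r = 0$ ($r = 0 \cdot 28 = 0$)
$\frac{1}{-4584 + r} = \frac{1}{-4584 + 0} = \frac{1}{-4584} = - \frac{1}{4584}$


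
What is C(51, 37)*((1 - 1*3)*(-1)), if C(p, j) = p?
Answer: 102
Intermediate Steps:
C(51, 37)*((1 - 1*3)*(-1)) = 51*((1 - 1*3)*(-1)) = 51*((1 - 3)*(-1)) = 51*(-2*(-1)) = 51*2 = 102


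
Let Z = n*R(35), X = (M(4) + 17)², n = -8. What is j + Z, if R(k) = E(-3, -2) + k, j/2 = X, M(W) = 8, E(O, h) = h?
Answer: 986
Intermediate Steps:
X = 625 (X = (8 + 17)² = 25² = 625)
j = 1250 (j = 2*625 = 1250)
R(k) = -2 + k
Z = -264 (Z = -8*(-2 + 35) = -8*33 = -264)
j + Z = 1250 - 264 = 986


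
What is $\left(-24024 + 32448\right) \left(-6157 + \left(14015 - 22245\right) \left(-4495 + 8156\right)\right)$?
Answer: $-253867239288$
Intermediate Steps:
$\left(-24024 + 32448\right) \left(-6157 + \left(14015 - 22245\right) \left(-4495 + 8156\right)\right) = 8424 \left(-6157 - 30130030\right) = 8424 \left(-30136187\right) = -253867239288$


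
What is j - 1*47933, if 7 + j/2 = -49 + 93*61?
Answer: -36699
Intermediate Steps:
j = 11234 (j = -14 + 2*(-49 + 93*61) = -14 + 2*(-49 + 5673) = -14 + 2*5624 = -14 + 11248 = 11234)
j - 1*47933 = 11234 - 1*47933 = 11234 - 47933 = -36699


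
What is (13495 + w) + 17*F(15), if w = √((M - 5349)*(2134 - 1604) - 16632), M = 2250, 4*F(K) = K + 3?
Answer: 27143/2 + I*√1659102 ≈ 13572.0 + 1288.1*I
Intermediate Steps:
F(K) = ¾ + K/4 (F(K) = (K + 3)/4 = (3 + K)/4 = ¾ + K/4)
w = I*√1659102 (w = √((2250 - 5349)*(2134 - 1604) - 16632) = √(-3099*530 - 16632) = √(-1642470 - 16632) = √(-1659102) = I*√1659102 ≈ 1288.1*I)
(13495 + w) + 17*F(15) = (13495 + I*√1659102) + 17*(¾ + (¼)*15) = (13495 + I*√1659102) + 17*(¾ + 15/4) = (13495 + I*√1659102) + 17*(9/2) = (13495 + I*√1659102) + 153/2 = 27143/2 + I*√1659102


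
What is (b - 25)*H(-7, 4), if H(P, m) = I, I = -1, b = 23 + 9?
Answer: -7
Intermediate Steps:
b = 32
H(P, m) = -1
(b - 25)*H(-7, 4) = (32 - 25)*(-1) = 7*(-1) = -7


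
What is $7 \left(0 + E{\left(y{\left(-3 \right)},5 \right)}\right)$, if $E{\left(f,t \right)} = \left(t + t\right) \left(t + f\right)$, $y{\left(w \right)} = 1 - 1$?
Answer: $350$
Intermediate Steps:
$y{\left(w \right)} = 0$ ($y{\left(w \right)} = 1 - 1 = 0$)
$E{\left(f,t \right)} = 2 t \left(f + t\right)$
$7 \left(0 + E{\left(y{\left(-3 \right)},5 \right)}\right) = 7 \left(0 + 2 \cdot 5 \left(0 + 5\right)\right) = 7 \left(0 + 2 \cdot 5 \cdot 5\right) = 7 \left(0 + 50\right) = 7 \cdot 50 = 350$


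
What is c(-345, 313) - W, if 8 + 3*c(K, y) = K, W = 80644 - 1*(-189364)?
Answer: -810377/3 ≈ -2.7013e+5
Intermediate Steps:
W = 270008 (W = 80644 + 189364 = 270008)
c(K, y) = -8/3 + K/3
c(-345, 313) - W = (-8/3 + (⅓)*(-345)) - 1*270008 = (-8/3 - 115) - 270008 = -353/3 - 270008 = -810377/3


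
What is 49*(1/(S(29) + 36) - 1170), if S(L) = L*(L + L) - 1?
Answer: -98435561/1717 ≈ -57330.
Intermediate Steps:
S(L) = -1 + 2*L² (S(L) = L*(2*L) - 1 = 2*L² - 1 = -1 + 2*L²)
49*(1/(S(29) + 36) - 1170) = 49*(1/((-1 + 2*29²) + 36) - 1170) = 49*(1/((-1 + 2*841) + 36) - 1170) = 49*(1/((-1 + 1682) + 36) - 1170) = 49*(1/(1681 + 36) - 1170) = 49*(1/1717 - 1170) = 49*(-2008889/1717) = -98435561/1717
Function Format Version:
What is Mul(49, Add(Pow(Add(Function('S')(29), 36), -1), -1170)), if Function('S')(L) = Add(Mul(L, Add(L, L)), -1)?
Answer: Rational(-98435561, 1717) ≈ -57330.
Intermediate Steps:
Function('S')(L) = Add(-1, Mul(2, Pow(L, 2))) (Function('S')(L) = Add(Mul(L, Mul(2, L)), -1) = Add(Mul(2, Pow(L, 2)), -1) = Add(-1, Mul(2, Pow(L, 2))))
Mul(49, Add(Pow(Add(Function('S')(29), 36), -1), -1170)) = Mul(49, Add(Pow(Add(Add(-1, Mul(2, Pow(29, 2))), 36), -1), -1170)) = Mul(49, Add(Pow(Add(Add(-1, Mul(2, 841)), 36), -1), -1170)) = Mul(49, Add(Pow(Add(Add(-1, 1682), 36), -1), -1170)) = Mul(49, Add(Pow(Add(1681, 36), -1), -1170)) = Mul(49, Add(Pow(1717, -1), -1170)) = Mul(49, Add(Rational(1, 1717), -1170)) = Mul(49, Rational(-2008889, 1717)) = Rational(-98435561, 1717)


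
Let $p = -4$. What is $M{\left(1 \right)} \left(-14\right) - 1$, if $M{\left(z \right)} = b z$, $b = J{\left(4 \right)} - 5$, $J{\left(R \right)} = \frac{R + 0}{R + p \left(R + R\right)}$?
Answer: $71$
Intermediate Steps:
$J{\left(R \right)} = - \frac{1}{7}$ ($J{\left(R \right)} = \frac{R + 0}{R - 4 \left(R + R\right)} = \frac{R}{R - 4 \cdot 2 R} = \frac{R}{R - 8 R} = \frac{R}{\left(-7\right) R} = R \left(- \frac{1}{7 R}\right) = - \frac{1}{7}$)
$b = - \frac{36}{7}$ ($b = - \frac{1}{7} - 5 = - \frac{36}{7} \approx -5.1429$)
$M{\left(z \right)} = - \frac{36 z}{7}$
$M{\left(1 \right)} \left(-14\right) - 1 = \left(- \frac{36}{7}\right) 1 \left(-14\right) - 1 = \left(- \frac{36}{7}\right) \left(-14\right) - 1 = 72 - 1 = 71$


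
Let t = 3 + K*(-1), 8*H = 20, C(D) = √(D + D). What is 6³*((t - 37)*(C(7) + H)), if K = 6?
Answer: -21600 - 8640*√14 ≈ -53928.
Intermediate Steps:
C(D) = √2*√D (C(D) = √(2*D) = √2*√D)
H = 5/2 (H = (⅛)*20 = 5/2 ≈ 2.5000)
t = -3 (t = 3 + 6*(-1) = 3 - 6 = -3)
6³*((t - 37)*(C(7) + H)) = 6³*((-3 - 37)*(√2*√7 + 5/2)) = 216*(-40*(√14 + 5/2)) = 216*(-40*(5/2 + √14)) = 216*(-100 - 40*√14) = -21600 - 8640*√14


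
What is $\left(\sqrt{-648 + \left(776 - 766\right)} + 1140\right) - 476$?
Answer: $664 + i \sqrt{638} \approx 664.0 + 25.259 i$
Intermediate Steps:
$\left(\sqrt{-648 + \left(776 - 766\right)} + 1140\right) - 476 = \left(\sqrt{-648 + 10} + 1140\right) - 476 = \left(\sqrt{-638} + 1140\right) - 476 = \left(i \sqrt{638} + 1140\right) - 476 = \left(1140 + i \sqrt{638}\right) - 476 = 664 + i \sqrt{638}$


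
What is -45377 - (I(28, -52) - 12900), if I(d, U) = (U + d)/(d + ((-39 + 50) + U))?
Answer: -422225/13 ≈ -32479.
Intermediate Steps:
I(d, U) = (U + d)/(11 + U + d) (I(d, U) = (U + d)/(d + (11 + U)) = (U + d)/(11 + U + d))
-45377 - (I(28, -52) - 12900) = -45377 - ((-52 + 28)/(11 - 52 + 28) - 12900) = -45377 - (-24/(-13) - 12900) = -45377 - (-1/13*(-24) - 12900) = -45377 - (24/13 - 12900) = -45377 - 1*(-167676/13) = -45377 + 167676/13 = -422225/13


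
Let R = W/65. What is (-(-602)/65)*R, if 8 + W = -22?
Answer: -3612/845 ≈ -4.2746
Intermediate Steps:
W = -30 (W = -8 - 22 = -30)
R = -6/13 (R = -30/65 = -30*1/65 = -6/13 ≈ -0.46154)
(-(-602)/65)*R = -(-602)/65*(-6/13) = -86*(-7/65)*(-6/13) = (602/65)*(-6/13) = -3612/845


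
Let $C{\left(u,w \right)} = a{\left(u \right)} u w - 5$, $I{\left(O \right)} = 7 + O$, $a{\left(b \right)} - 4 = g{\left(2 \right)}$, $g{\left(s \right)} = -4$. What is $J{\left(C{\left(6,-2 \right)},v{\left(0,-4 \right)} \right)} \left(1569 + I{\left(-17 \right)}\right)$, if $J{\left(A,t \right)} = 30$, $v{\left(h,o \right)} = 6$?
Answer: $46770$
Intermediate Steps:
$a{\left(b \right)} = 0$ ($a{\left(b \right)} = 4 - 4 = 0$)
$C{\left(u,w \right)} = -5$ ($C{\left(u,w \right)} = 0 u w - 5 = 0 w - 5 = 0 - 5 = -5$)
$J{\left(C{\left(6,-2 \right)},v{\left(0,-4 \right)} \right)} \left(1569 + I{\left(-17 \right)}\right) = 30 \left(1569 + \left(7 - 17\right)\right) = 30 \left(1569 - 10\right) = 30 \cdot 1559 = 46770$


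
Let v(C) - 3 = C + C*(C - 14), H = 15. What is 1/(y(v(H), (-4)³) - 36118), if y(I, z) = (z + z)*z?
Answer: -1/27926 ≈ -3.5809e-5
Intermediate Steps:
v(C) = 3 + C + C*(-14 + C) (v(C) = 3 + (C + C*(C - 14)) = 3 + (C + C*(-14 + C)) = 3 + C + C*(-14 + C))
y(I, z) = 2*z² (y(I, z) = (2*z)*z = 2*z²)
1/(y(v(H), (-4)³) - 36118) = 1/(2*((-4)³)² - 36118) = 1/(2*(-64)² - 36118) = 1/(2*4096 - 36118) = 1/(8192 - 36118) = 1/(-27926) = -1/27926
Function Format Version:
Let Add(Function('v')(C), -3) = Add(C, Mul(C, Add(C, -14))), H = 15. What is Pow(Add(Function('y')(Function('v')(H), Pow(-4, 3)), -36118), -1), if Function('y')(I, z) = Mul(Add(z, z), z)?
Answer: Rational(-1, 27926) ≈ -3.5809e-5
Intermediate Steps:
Function('v')(C) = Add(3, C, Mul(C, Add(-14, C))) (Function('v')(C) = Add(3, Add(C, Mul(C, Add(C, -14)))) = Add(3, Add(C, Mul(C, Add(-14, C)))) = Add(3, C, Mul(C, Add(-14, C))))
Function('y')(I, z) = Mul(2, Pow(z, 2)) (Function('y')(I, z) = Mul(Mul(2, z), z) = Mul(2, Pow(z, 2)))
Pow(Add(Function('y')(Function('v')(H), Pow(-4, 3)), -36118), -1) = Pow(Add(Mul(2, Pow(Pow(-4, 3), 2)), -36118), -1) = Pow(Add(Mul(2, Pow(-64, 2)), -36118), -1) = Pow(Add(Mul(2, 4096), -36118), -1) = Pow(Add(8192, -36118), -1) = Pow(-27926, -1) = Rational(-1, 27926)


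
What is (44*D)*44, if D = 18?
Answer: 34848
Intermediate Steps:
(44*D)*44 = (44*18)*44 = 792*44 = 34848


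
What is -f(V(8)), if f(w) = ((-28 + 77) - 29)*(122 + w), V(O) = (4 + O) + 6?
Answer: -2800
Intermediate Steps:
V(O) = 10 + O
f(w) = 2440 + 20*w (f(w) = (49 - 29)*(122 + w) = 20*(122 + w) = 2440 + 20*w)
-f(V(8)) = -(2440 + 20*(10 + 8)) = -(2440 + 20*18) = -(2440 + 360) = -1*2800 = -2800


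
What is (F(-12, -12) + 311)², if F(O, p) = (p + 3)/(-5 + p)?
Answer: 28047616/289 ≈ 97051.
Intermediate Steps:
F(O, p) = (3 + p)/(-5 + p)
(F(-12, -12) + 311)² = ((3 - 12)/(-5 - 12) + 311)² = (-9/(-17) + 311)² = (-1/17*(-9) + 311)² = (9/17 + 311)² = (5296/17)² = 28047616/289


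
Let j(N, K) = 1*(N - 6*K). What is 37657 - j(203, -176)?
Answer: 36398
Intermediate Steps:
j(N, K) = N - 6*K
37657 - j(203, -176) = 37657 - (203 - 6*(-176)) = 37657 - (203 + 1056) = 37657 - 1*1259 = 37657 - 1259 = 36398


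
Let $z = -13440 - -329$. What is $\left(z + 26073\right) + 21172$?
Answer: $34134$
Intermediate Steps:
$z = -13111$ ($z = -13440 + 329 = -13111$)
$\left(z + 26073\right) + 21172 = \left(-13111 + 26073\right) + 21172 = 12962 + 21172 = 34134$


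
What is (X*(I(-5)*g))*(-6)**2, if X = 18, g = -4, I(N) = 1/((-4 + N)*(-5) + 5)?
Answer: -1296/25 ≈ -51.840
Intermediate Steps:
I(N) = 1/(25 - 5*N) (I(N) = 1/((20 - 5*N) + 5) = 1/(25 - 5*N))
(X*(I(-5)*g))*(-6)**2 = (18*(-1/(-25 + 5*(-5))*(-4)))*(-6)**2 = (18*(-1/(-25 - 25)*(-4)))*36 = (18*(-1/(-50)*(-4)))*36 = (18*(-1*(-1/50)*(-4)))*36 = (18*((1/50)*(-4)))*36 = (18*(-2/25))*36 = -36/25*36 = -1296/25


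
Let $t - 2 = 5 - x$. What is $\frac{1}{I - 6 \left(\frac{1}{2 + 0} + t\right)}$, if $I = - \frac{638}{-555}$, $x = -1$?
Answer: $- \frac{555}{27667} \approx -0.02006$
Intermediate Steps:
$t = 8$ ($t = 2 + \left(5 - -1\right) = 2 + \left(5 + 1\right) = 2 + 6 = 8$)
$I = \frac{638}{555}$ ($I = \left(-638\right) \left(- \frac{1}{555}\right) = \frac{638}{555} \approx 1.1495$)
$\frac{1}{I - 6 \left(\frac{1}{2 + 0} + t\right)} = \frac{1}{\frac{638}{555} - 6 \left(\frac{1}{2 + 0} + 8\right)} = \frac{1}{\frac{638}{555} - 6 \left(\frac{1}{2} + 8\right)} = \frac{1}{\frac{638}{555} - 51} = \frac{1}{- \frac{27667}{555}} = - \frac{555}{27667}$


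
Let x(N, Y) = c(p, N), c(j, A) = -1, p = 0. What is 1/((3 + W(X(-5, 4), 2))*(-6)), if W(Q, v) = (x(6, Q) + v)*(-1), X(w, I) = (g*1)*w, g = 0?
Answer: -1/12 ≈ -0.083333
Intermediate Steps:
X(w, I) = 0 (X(w, I) = (0*1)*w = 0*w = 0)
x(N, Y) = -1
W(Q, v) = 1 - v (W(Q, v) = (-1 + v)*(-1) = 1 - v)
1/((3 + W(X(-5, 4), 2))*(-6)) = 1/((3 + (1 - 1*2))*(-6)) = 1/((3 + (1 - 2))*(-6)) = 1/((3 - 1)*(-6)) = 1/(2*(-6)) = 1/(-12) = -1/12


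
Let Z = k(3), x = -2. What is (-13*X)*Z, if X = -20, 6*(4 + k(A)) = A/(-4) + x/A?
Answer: -19825/18 ≈ -1101.4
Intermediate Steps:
k(A) = -4 - 1/(3*A) - A/24 (k(A) = -4 + (A/(-4) - 2/A)/6 = -4 + (A*(-1/4) - 2/A)/6 = -4 + (-A/4 - 2/A)/6 = -4 + (-2/A - A/4)/6 = -4 + (-1/(3*A) - A/24) = -4 - 1/(3*A) - A/24)
Z = -305/72 (Z = (1/24)*(-8 + 3*(-96 - 1*3))/3 = (1/24)*(1/3)*(-8 + 3*(-96 - 3)) = (1/24)*(1/3)*(-8 + 3*(-99)) = (1/24)*(1/3)*(-8 - 297) = (1/24)*(1/3)*(-305) = -305/72 ≈ -4.2361)
(-13*X)*Z = -13*(-20)*(-305/72) = 260*(-305/72) = -19825/18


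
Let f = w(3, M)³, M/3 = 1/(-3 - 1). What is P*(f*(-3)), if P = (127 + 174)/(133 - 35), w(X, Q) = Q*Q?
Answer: -94041/57344 ≈ -1.6399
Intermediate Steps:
M = -¾ (M = 3/(-3 - 1) = 3/(-4) = 3*(-¼) = -¾ ≈ -0.75000)
w(X, Q) = Q²
P = 43/14 (P = 301/98 = 301*(1/98) = 43/14 ≈ 3.0714)
f = 729/4096 (f = ((-¾)²)³ = (9/16)³ = 729/4096 ≈ 0.17798)
P*(f*(-3)) = 43*((729/4096)*(-3))/14 = (43/14)*(-2187/4096) = -94041/57344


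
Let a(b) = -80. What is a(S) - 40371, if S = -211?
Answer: -40451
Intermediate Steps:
a(S) - 40371 = -80 - 40371 = -40451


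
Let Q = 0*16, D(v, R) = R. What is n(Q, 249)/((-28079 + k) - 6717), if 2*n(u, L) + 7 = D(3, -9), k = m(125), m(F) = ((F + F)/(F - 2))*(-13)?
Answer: 492/2141579 ≈ 0.00022974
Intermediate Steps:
Q = 0
m(F) = -26*F/(-2 + F) (m(F) = ((2*F)/(-2 + F))*(-13) = (2*F/(-2 + F))*(-13) = -26*F/(-2 + F))
k = -3250/123 (k = -26*125/(-2 + 125) = -26*125/123 = -26*125*1/123 = -3250/123 ≈ -26.423)
n(u, L) = -8 (n(u, L) = -7/2 + (½)*(-9) = -7/2 - 9/2 = -8)
n(Q, 249)/((-28079 + k) - 6717) = -8/((-28079 - 3250/123) - 6717) = -8/(-3456967/123 - 6717) = -8/(-4283158/123) = -8*(-123/4283158) = 492/2141579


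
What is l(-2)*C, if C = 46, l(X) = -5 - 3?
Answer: -368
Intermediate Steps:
l(X) = -8
l(-2)*C = -8*46 = -368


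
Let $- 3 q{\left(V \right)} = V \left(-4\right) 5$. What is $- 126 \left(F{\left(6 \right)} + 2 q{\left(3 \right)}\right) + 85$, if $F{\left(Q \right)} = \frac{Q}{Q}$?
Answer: $-5081$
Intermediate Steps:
$F{\left(Q \right)} = 1$
$q{\left(V \right)} = \frac{20 V}{3}$ ($q{\left(V \right)} = - \frac{V \left(-4\right) 5}{3} = - \frac{- 4 V 5}{3} = - \frac{\left(-20\right) V}{3} = \frac{20 V}{3}$)
$- 126 \left(F{\left(6 \right)} + 2 q{\left(3 \right)}\right) + 85 = - 126 \left(1 + 2 \cdot \frac{20}{3} \cdot 3\right) + 85 = - 126 \left(1 + 2 \cdot 20\right) + 85 = - 126 \left(1 + 40\right) + 85 = \left(-126\right) 41 + 85 = -5166 + 85 = -5081$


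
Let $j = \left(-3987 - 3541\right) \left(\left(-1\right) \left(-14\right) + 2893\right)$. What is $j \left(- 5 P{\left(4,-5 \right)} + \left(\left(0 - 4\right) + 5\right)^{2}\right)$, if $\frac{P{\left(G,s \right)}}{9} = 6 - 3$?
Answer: $2932442064$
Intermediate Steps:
$P{\left(G,s \right)} = 27$ ($P{\left(G,s \right)} = 9 \left(6 - 3\right) = 9 \cdot 3 = 27$)
$j = -21883896$ ($j = - 7528 \left(14 + 2893\right) = \left(-7528\right) 2907 = -21883896$)
$j \left(- 5 P{\left(4,-5 \right)} + \left(\left(0 - 4\right) + 5\right)^{2}\right) = - 21883896 \left(\left(-5\right) 27 + \left(\left(0 - 4\right) + 5\right)^{2}\right) = - 21883896 \left(-135 + \left(-4 + 5\right)^{2}\right) = - 21883896 \left(-135 + 1^{2}\right) = - 21883896 \left(-135 + 1\right) = \left(-21883896\right) \left(-134\right) = 2932442064$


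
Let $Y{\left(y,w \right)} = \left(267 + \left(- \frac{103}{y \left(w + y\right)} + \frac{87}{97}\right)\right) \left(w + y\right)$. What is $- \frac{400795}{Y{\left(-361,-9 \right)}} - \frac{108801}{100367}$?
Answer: $\frac{1030972817739776}{348367837890643} \approx 2.9594$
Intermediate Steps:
$Y{\left(y,w \right)} = \left(\frac{25986}{97} - \frac{103}{y \left(w + y\right)}\right) \left(w + y\right)$ ($Y{\left(y,w \right)} = \left(267 + \left(- 103 \frac{1}{y \left(w + y\right)} + 87 \cdot \frac{1}{97}\right)\right) \left(w + y\right) = \left(267 + \left(- \frac{103}{y \left(w + y\right)} + \frac{87}{97}\right)\right) \left(w + y\right) = \left(267 + \left(\frac{87}{97} - \frac{103}{y \left(w + y\right)}\right)\right) \left(w + y\right) = \left(\frac{25986}{97} - \frac{103}{y \left(w + y\right)}\right) \left(w + y\right)$)
$- \frac{400795}{Y{\left(-361,-9 \right)}} - \frac{108801}{100367} = - \frac{400795}{\frac{1}{97} \frac{1}{-361} \left(-9991 + 25986 \left(-361\right) \left(-9 - 361\right)\right)} - \frac{108801}{100367} = - \frac{400795}{\frac{1}{97} \left(- \frac{1}{361}\right) \left(-9991 + 25986 \left(-361\right) \left(-370\right)\right)} - \frac{108801}{100367} = - \frac{400795}{\frac{1}{97} \left(- \frac{1}{361}\right) \left(-9991 + 3470950020\right)} - \frac{108801}{100367} = - \frac{400795}{\frac{1}{97} \left(- \frac{1}{361}\right) 3470940029} - \frac{108801}{100367} = - \frac{400795}{- \frac{3470940029}{35017}} - \frac{108801}{100367} = \left(-400795\right) \left(- \frac{35017}{3470940029}\right) - \frac{108801}{100367} = \frac{14034638515}{3470940029} - \frac{108801}{100367} = \frac{1030972817739776}{348367837890643}$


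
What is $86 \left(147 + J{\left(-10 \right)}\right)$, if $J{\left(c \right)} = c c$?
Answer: $21242$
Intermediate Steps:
$J{\left(c \right)} = c^{2}$
$86 \left(147 + J{\left(-10 \right)}\right) = 86 \left(147 + \left(-10\right)^{2}\right) = 86 \left(147 + 100\right) = 86 \cdot 247 = 21242$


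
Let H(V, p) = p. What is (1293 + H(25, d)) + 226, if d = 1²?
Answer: 1520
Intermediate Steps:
d = 1
(1293 + H(25, d)) + 226 = (1293 + 1) + 226 = 1294 + 226 = 1520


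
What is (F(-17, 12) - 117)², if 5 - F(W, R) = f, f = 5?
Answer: 13689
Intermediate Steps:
F(W, R) = 0 (F(W, R) = 5 - 1*5 = 5 - 5 = 0)
(F(-17, 12) - 117)² = (0 - 117)² = (-117)² = 13689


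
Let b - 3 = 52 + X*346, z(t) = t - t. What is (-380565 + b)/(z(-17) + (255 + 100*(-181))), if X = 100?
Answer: 69182/3569 ≈ 19.384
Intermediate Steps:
z(t) = 0
b = 34655 (b = 3 + (52 + 100*346) = 3 + (52 + 34600) = 3 + 34652 = 34655)
(-380565 + b)/(z(-17) + (255 + 100*(-181))) = (-380565 + 34655)/(0 + (255 + 100*(-181))) = -345910/(0 + (255 - 18100)) = -345910/(0 - 17845) = -345910/(-17845) = -345910*(-1/17845) = 69182/3569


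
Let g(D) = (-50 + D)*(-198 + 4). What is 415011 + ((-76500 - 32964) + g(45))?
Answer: 306517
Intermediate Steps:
g(D) = 9700 - 194*D (g(D) = (-50 + D)*(-194) = 9700 - 194*D)
415011 + ((-76500 - 32964) + g(45)) = 415011 + ((-76500 - 32964) + (9700 - 194*45)) = 415011 + (-109464 + (9700 - 8730)) = 415011 + (-109464 + 970) = 415011 - 108494 = 306517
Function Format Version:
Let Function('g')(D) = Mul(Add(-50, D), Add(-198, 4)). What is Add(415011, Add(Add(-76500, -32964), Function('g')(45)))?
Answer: 306517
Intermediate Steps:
Function('g')(D) = Add(9700, Mul(-194, D)) (Function('g')(D) = Mul(Add(-50, D), -194) = Add(9700, Mul(-194, D)))
Add(415011, Add(Add(-76500, -32964), Function('g')(45))) = Add(415011, Add(Add(-76500, -32964), Add(9700, Mul(-194, 45)))) = Add(415011, Add(-109464, Add(9700, -8730))) = Add(415011, Add(-109464, 970)) = Add(415011, -108494) = 306517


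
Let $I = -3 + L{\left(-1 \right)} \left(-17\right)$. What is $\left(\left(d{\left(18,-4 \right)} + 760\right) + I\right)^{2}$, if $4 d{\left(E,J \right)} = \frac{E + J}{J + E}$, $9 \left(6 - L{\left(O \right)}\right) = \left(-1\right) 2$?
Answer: $\frac{550043209}{1296} \approx 4.2442 \cdot 10^{5}$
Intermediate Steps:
$L{\left(O \right)} = \frac{56}{9}$ ($L{\left(O \right)} = 6 - \frac{\left(-1\right) 2}{9} = 6 - - \frac{2}{9} = 6 + \frac{2}{9} = \frac{56}{9}$)
$I = - \frac{979}{9}$ ($I = -3 + \frac{56}{9} \left(-17\right) = -3 - \frac{952}{9} = - \frac{979}{9} \approx -108.78$)
$d{\left(E,J \right)} = \frac{1}{4}$ ($d{\left(E,J \right)} = \frac{\left(E + J\right) \frac{1}{J + E}}{4} = \frac{\left(E + J\right) \frac{1}{E + J}}{4} = \frac{1}{4} \cdot 1 = \frac{1}{4}$)
$\left(\left(d{\left(18,-4 \right)} + 760\right) + I\right)^{2} = \left(\left(\frac{1}{4} + 760\right) - \frac{979}{9}\right)^{2} = \left(\frac{3041}{4} - \frac{979}{9}\right)^{2} = \left(\frac{23453}{36}\right)^{2} = \frac{550043209}{1296}$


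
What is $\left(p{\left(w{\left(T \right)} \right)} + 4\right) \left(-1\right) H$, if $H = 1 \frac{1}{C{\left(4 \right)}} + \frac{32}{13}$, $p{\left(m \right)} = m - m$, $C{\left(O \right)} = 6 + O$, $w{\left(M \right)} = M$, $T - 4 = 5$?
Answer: $- \frac{666}{65} \approx -10.246$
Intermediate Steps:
$T = 9$ ($T = 4 + 5 = 9$)
$p{\left(m \right)} = 0$
$H = \frac{333}{130}$ ($H = 1 \frac{1}{6 + 4} + \frac{32}{13} = 1 \cdot \frac{1}{10} + 32 \cdot \frac{1}{13} = 1 \cdot \frac{1}{10} + \frac{32}{13} = \frac{1}{10} + \frac{32}{13} = \frac{333}{130} \approx 2.5615$)
$\left(p{\left(w{\left(T \right)} \right)} + 4\right) \left(-1\right) H = \left(0 + 4\right) \left(-1\right) \frac{333}{130} = 4 \left(-1\right) \frac{333}{130} = \left(-4\right) \frac{333}{130} = - \frac{666}{65}$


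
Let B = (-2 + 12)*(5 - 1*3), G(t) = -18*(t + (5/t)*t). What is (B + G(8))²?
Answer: 45796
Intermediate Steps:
G(t) = -90 - 18*t (G(t) = -18*(t + 5) = -18*(5 + t) = -90 - 18*t)
B = 20 (B = 10*(5 - 3) = 10*2 = 20)
(B + G(8))² = (20 + (-90 - 18*8))² = (20 + (-90 - 144))² = (20 - 234)² = (-214)² = 45796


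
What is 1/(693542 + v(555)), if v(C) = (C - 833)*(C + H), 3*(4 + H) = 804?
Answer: 1/465860 ≈ 2.1466e-6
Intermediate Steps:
H = 264 (H = -4 + (⅓)*804 = -4 + 268 = 264)
v(C) = (-833 + C)*(264 + C) (v(C) = (C - 833)*(C + 264) = (-833 + C)*(264 + C))
1/(693542 + v(555)) = 1/(693542 + (-219912 + 555² - 569*555)) = 1/(693542 + (-219912 + 308025 - 315795)) = 1/(693542 - 227682) = 1/465860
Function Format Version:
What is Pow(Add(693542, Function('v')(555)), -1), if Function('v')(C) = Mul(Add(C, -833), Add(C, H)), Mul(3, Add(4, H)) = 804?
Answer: Rational(1, 465860) ≈ 2.1466e-6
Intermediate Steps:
H = 264 (H = Add(-4, Mul(Rational(1, 3), 804)) = Add(-4, 268) = 264)
Function('v')(C) = Mul(Add(-833, C), Add(264, C)) (Function('v')(C) = Mul(Add(C, -833), Add(C, 264)) = Mul(Add(-833, C), Add(264, C)))
Pow(Add(693542, Function('v')(555)), -1) = Pow(Add(693542, Add(-219912, Pow(555, 2), Mul(-569, 555))), -1) = Pow(Add(693542, Add(-219912, 308025, -315795)), -1) = Pow(Add(693542, -227682), -1) = Pow(465860, -1) = Rational(1, 465860)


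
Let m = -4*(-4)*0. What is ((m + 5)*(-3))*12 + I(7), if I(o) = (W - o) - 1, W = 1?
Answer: -187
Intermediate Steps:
m = 0 (m = 16*0 = 0)
I(o) = -o (I(o) = (1 - o) - 1 = -o)
((m + 5)*(-3))*12 + I(7) = ((0 + 5)*(-3))*12 - 1*7 = (5*(-3))*12 - 7 = -15*12 - 7 = -180 - 7 = -187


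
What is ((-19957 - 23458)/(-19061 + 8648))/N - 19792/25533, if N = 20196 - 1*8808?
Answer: -260654561117/336420663228 ≈ -0.77479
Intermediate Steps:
N = 11388 (N = 20196 - 8808 = 11388)
((-19957 - 23458)/(-19061 + 8648))/N - 19792/25533 = ((-19957 - 23458)/(-19061 + 8648))/11388 - 19792/25533 = -43415/(-10413)*(1/11388) - 19792*1/25533 = -43415*(-1/10413)*(1/11388) - 19792/25533 = (43415/10413)*(1/11388) - 19792/25533 = 43415/118583244 - 19792/25533 = -260654561117/336420663228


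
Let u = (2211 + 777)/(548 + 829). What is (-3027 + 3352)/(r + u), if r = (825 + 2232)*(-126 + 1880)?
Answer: 3825/63106382 ≈ 6.0612e-5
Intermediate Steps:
u = 332/153 (u = 2988/1377 = 2988*(1/1377) = 332/153 ≈ 2.1699)
r = 5361978 (r = 3057*1754 = 5361978)
(-3027 + 3352)/(r + u) = (-3027 + 3352)/(5361978 + 332/153) = 325/(820382966/153) = 325*(153/820382966) = 3825/63106382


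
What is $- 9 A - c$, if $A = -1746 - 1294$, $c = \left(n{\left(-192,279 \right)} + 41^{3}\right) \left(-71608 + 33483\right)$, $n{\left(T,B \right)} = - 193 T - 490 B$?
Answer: $-1171668265$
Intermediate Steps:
$n{\left(T,B \right)} = - 490 B - 193 T$
$c = 1171695625$ ($c = \left(\left(\left(-490\right) 279 - -37056\right) + 41^{3}\right) \left(-71608 + 33483\right) = \left(\left(-136710 + 37056\right) + 68921\right) \left(-38125\right) = \left(-99654 + 68921\right) \left(-38125\right) = \left(-30733\right) \left(-38125\right) = 1171695625$)
$A = -3040$ ($A = -1746 - 1294 = -3040$)
$- 9 A - c = \left(-9\right) \left(-3040\right) - 1171695625 = 27360 - 1171695625 = -1171668265$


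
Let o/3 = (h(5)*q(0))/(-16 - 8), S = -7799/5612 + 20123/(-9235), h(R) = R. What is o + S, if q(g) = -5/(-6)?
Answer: -2543366117/621921840 ≈ -4.0895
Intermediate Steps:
S = -184954041/51826820 (S = -7799*1/5612 + 20123*(-1/9235) = -7799/5612 - 20123/9235 = -184954041/51826820 ≈ -3.5687)
q(g) = 5/6 (q(g) = -5*(-1/6) = 5/6)
o = -25/48 (o = 3*((5*(5/6))/(-16 - 8)) = 3*((25/6)/(-24)) = 3*((25/6)*(-1/24)) = 3*(-25/144) = -25/48 ≈ -0.52083)
o + S = -25/48 - 184954041/51826820 = -2543366117/621921840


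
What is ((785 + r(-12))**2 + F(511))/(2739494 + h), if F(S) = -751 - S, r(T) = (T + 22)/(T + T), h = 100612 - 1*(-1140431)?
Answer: 88460497/573197328 ≈ 0.15433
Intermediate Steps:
h = 1241043 (h = 100612 + 1140431 = 1241043)
r(T) = (22 + T)/(2*T) (r(T) = (22 + T)/((2*T)) = (22 + T)*(1/(2*T)) = (22 + T)/(2*T))
((785 + r(-12))**2 + F(511))/(2739494 + h) = ((785 + (1/2)*(22 - 12)/(-12))**2 + (-751 - 1*511))/(2739494 + 1241043) = ((785 + (1/2)*(-1/12)*10)**2 + (-751 - 511))/3980537 = ((785 - 5/12)**2 - 1262)*(1/3980537) = ((9415/12)**2 - 1262)*(1/3980537) = (88642225/144 - 1262)*(1/3980537) = (88460497/144)*(1/3980537) = 88460497/573197328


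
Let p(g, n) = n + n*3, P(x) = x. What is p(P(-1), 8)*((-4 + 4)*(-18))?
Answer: 0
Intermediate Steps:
p(g, n) = 4*n (p(g, n) = n + 3*n = 4*n)
p(P(-1), 8)*((-4 + 4)*(-18)) = (4*8)*((-4 + 4)*(-18)) = 32*(0*(-18)) = 32*0 = 0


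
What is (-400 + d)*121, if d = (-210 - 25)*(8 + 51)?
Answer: -1726065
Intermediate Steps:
d = -13865 (d = -235*59 = -13865)
(-400 + d)*121 = (-400 - 13865)*121 = -14265*121 = -1726065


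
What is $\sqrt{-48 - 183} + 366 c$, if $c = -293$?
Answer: $-107238 + i \sqrt{231} \approx -1.0724 \cdot 10^{5} + 15.199 i$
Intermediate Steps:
$\sqrt{-48 - 183} + 366 c = \sqrt{-48 - 183} + 366 \left(-293\right) = \sqrt{-231} - 107238 = i \sqrt{231} - 107238 = -107238 + i \sqrt{231}$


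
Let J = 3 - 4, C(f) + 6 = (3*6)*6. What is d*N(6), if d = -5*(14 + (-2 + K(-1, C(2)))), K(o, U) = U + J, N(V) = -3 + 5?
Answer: -1130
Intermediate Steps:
N(V) = 2
C(f) = 102 (C(f) = -6 + (3*6)*6 = -6 + 18*6 = -6 + 108 = 102)
J = -1
K(o, U) = -1 + U (K(o, U) = U - 1 = -1 + U)
d = -565 (d = -5*(14 + (-2 + (-1 + 102))) = -5*(14 + (-2 + 101)) = -5*(14 + 99) = -5*113 = -565)
d*N(6) = -565*2 = -1130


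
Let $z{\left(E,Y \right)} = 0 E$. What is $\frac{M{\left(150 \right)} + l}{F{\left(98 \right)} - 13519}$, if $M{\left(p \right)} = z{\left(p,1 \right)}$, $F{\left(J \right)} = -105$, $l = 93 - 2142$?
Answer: $\frac{2049}{13624} \approx 0.1504$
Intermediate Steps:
$l = -2049$ ($l = 93 - 2142 = -2049$)
$z{\left(E,Y \right)} = 0$
$M{\left(p \right)} = 0$
$\frac{M{\left(150 \right)} + l}{F{\left(98 \right)} - 13519} = \frac{0 - 2049}{-105 - 13519} = - \frac{2049}{-13624} = \left(-2049\right) \left(- \frac{1}{13624}\right) = \frac{2049}{13624}$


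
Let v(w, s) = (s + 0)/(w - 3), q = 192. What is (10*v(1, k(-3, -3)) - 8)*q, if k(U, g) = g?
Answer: 1344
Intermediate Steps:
v(w, s) = s/(-3 + w)
(10*v(1, k(-3, -3)) - 8)*q = (10*(-3/(-3 + 1)) - 8)*192 = (10*(-3/(-2)) - 8)*192 = (10*(-3*(-1/2)) - 8)*192 = (10*(3/2) - 8)*192 = (15 - 8)*192 = 7*192 = 1344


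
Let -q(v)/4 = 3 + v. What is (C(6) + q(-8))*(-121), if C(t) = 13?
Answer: -3993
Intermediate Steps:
q(v) = -12 - 4*v (q(v) = -4*(3 + v) = -12 - 4*v)
(C(6) + q(-8))*(-121) = (13 + (-12 - 4*(-8)))*(-121) = (13 + (-12 + 32))*(-121) = (13 + 20)*(-121) = 33*(-121) = -3993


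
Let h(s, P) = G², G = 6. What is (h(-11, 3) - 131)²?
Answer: 9025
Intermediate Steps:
h(s, P) = 36 (h(s, P) = 6² = 36)
(h(-11, 3) - 131)² = (36 - 131)² = (-95)² = 9025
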